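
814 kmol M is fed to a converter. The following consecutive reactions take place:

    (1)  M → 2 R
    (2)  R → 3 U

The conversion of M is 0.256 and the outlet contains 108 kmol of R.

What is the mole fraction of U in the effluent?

0.565

Conversion of M: M consumed = 1ξ₁ = 0.256 × 814 → ξ₁ = 208.4 kmol.
R balance: n_R = 0 + 2ξ₁ − 1ξ₂ = 108 → ξ₂ = (2·208.4 − 108)/1 = 308.8 kmol.
Outlet amounts (n = n₀ + Σ ν·ξ):
  M: 814 − 1(208.4) = 605.6
  R: 0 + 2(208.4) − 1(308.8) = 108
  U: 0 + 3(308.8) = 926.3
Total out = 1640 kmol; y_U = 926.3 / 1640 = 0.5648.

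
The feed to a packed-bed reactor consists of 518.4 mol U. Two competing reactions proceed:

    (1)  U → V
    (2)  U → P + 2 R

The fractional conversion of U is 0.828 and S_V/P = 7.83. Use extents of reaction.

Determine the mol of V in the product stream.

Conversion of U: U consumed = 0.828 × 518.4 = 429.2 mol = 1ξ₁ + 1ξ₂.
Selectivity: 1ξ₁ / (1ξ₂) = 7.83 → ξ₁ = 7.83 ξ₂.
Substitute: (1·7.83 + 1) ξ₂ = 429.2 → ξ₂ = 48.61 mol, ξ₁ = 380.6 mol.
Outlet amounts (n = n₀ + Σ ν·ξ):
  U: 518.4 − 1(380.6) − 1(48.61) = 89.16
  V: 0 + 1(380.6) = 380.6
  P: 0 + 1(48.61) = 48.61
  R: 0 + 2(48.61) = 97.22

381 mol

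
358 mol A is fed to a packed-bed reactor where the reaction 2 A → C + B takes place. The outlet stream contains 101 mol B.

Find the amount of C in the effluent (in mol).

For B: n = n₀ + 1ξ → 101 = 0 + 1ξ, giving ξ = 101 mol.
Outlet amounts (n = n₀ + ν ξ):
  A: 358 − 2(101) = 156
  C: 0 + 1(101) = 101
  B: 0 + 1(101) = 101

101 mol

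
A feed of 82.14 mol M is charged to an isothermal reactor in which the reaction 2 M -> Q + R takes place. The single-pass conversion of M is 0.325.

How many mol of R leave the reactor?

13.3 mol

M reacted = 0.325 × 82.14 = 26.7 mol; ν_M = −2, so ξ = 26.7/2 = 13.35 mol.
Outlet amounts (n = n₀ + ν ξ):
  M: 82.14 − 2(13.35) = 55.44
  Q: 0 + 1(13.35) = 13.35
  R: 0 + 1(13.35) = 13.35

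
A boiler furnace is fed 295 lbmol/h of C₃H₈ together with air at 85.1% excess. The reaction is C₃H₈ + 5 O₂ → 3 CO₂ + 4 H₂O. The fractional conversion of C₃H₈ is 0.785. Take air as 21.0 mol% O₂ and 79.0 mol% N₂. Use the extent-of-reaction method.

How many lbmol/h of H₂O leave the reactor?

Stoichiometric O₂ = 5 × 295 = 1475 lbmol/h; O₂ fed = 1475 × 1.851 = 2730 lbmol/h.
N₂ fed = 2730 × 79/21 = 10270 lbmol/h.
Fuel reacted = 0.785 × 295 → ξ = 231.6 lbmol/h.
Outlet (n = n₀ + ν ξ):
  C₃H₈: 295 − 1(231.6) = 63.42
  O₂: 2730 − 5(231.6) = 1572
  N₂: 10270 (inert)
  CO₂: 0 + 3(231.6) = 694.7
  H₂O: 0 + 4(231.6) = 926.3

926 lbmol/h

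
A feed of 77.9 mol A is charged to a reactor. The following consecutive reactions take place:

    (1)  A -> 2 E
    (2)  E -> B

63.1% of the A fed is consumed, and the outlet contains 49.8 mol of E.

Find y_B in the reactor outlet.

0.382

Conversion of A: A consumed = 1ξ₁ = 0.631 × 77.9 → ξ₁ = 49.15 mol.
E balance: n_E = 0 + 2ξ₁ − 1ξ₂ = 49.8 → ξ₂ = (2·49.15 − 49.8)/1 = 48.51 mol.
Outlet amounts (n = n₀ + Σ ν·ξ):
  A: 77.9 − 1(49.15) = 28.75
  E: 0 + 2(49.15) − 1(48.51) = 49.8
  B: 0 + 1(48.51) = 48.51
Total out = 127.1 mol; y_B = 48.51 / 127.1 = 0.3818.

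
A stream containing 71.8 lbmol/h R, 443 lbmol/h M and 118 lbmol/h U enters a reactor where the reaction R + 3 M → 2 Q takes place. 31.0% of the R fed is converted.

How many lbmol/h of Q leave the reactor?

44.5 lbmol/h

R reacted = 0.31 × 71.8 = 22.26 lbmol/h; ν_R = −1, so ξ = 22.26/1 = 22.26 lbmol/h.
Outlet amounts (n = n₀ + ν ξ):
  R: 71.8 − 1(22.26) = 49.54
  M: 443 − 3(22.26) = 376.2
  Q: 0 + 2(22.26) = 44.52
  U: 118 (inert)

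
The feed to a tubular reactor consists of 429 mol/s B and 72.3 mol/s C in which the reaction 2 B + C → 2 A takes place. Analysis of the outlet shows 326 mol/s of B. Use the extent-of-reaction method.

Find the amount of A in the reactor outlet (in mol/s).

For B: n = n₀ − 2ξ → 326 = 429 − 2ξ, giving ξ = 51.5 mol/s.
Outlet amounts (n = n₀ + ν ξ):
  B: 429 − 2(51.5) = 326
  C: 72.3 − 1(51.5) = 20.8
  A: 0 + 2(51.5) = 103

103 mol/s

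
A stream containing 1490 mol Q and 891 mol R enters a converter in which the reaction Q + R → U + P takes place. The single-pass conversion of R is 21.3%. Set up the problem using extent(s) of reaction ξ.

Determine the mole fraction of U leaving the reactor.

0.0797

R reacted = 0.213 × 891 = 189.8 mol; ν_R = −1, so ξ = 189.8/1 = 189.8 mol.
Outlet amounts (n = n₀ + ν ξ):
  Q: 1490 − 1(189.8) = 1300
  R: 891 − 1(189.8) = 701.2
  U: 0 + 1(189.8) = 189.8
  P: 0 + 1(189.8) = 189.8
Total out = 2381 mol; y_U = 189.8 / 2381 = 0.07971.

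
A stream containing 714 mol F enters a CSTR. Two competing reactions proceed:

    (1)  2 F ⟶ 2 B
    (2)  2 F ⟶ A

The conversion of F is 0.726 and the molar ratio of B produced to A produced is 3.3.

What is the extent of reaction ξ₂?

ξ₂ = 97.8 mol

Conversion of F: F consumed = 0.726 × 714 = 518.4 mol = 2ξ₁ + 2ξ₂.
Selectivity: 2ξ₁ / (1ξ₂) = 3.3 → ξ₁ = 1.65 ξ₂.
Substitute: (2·1.65 + 2) ξ₂ = 518.4 → ξ₂ = 97.8 mol, ξ₁ = 161.4 mol.
Outlet amounts (n = n₀ + Σ ν·ξ):
  F: 714 − 2(161.4) − 2(97.8) = 195.6
  B: 0 + 2(161.4) = 322.8
  A: 0 + 1(97.8) = 97.8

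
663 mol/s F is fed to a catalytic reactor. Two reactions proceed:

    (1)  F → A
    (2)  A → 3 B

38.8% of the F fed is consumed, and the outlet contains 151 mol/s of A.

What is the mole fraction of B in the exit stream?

0.364

Conversion of F: F consumed = 1ξ₁ = 0.388 × 663 → ξ₁ = 257.2 mol/s.
A balance: n_A = 0 + 1ξ₁ − 1ξ₂ = 151 → ξ₂ = (1·257.2 − 151)/1 = 106.2 mol/s.
Outlet amounts (n = n₀ + Σ ν·ξ):
  F: 663 − 1(257.2) = 405.8
  A: 0 + 1(257.2) − 1(106.2) = 151
  B: 0 + 3(106.2) = 318.7
Total out = 875.5 mol/s; y_B = 318.7 / 875.5 = 0.3641.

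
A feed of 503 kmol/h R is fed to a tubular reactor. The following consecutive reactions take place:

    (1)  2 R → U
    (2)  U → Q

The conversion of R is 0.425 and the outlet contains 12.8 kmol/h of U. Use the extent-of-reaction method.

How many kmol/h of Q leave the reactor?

94.1 kmol/h

Conversion of R: R consumed = 2ξ₁ = 0.425 × 503 → ξ₁ = 106.9 kmol/h.
U balance: n_U = 0 + 1ξ₁ − 1ξ₂ = 12.8 → ξ₂ = (1·106.9 − 12.8)/1 = 94.09 kmol/h.
Outlet amounts (n = n₀ + Σ ν·ξ):
  R: 503 − 2(106.9) = 289.2
  U: 0 + 1(106.9) − 1(94.09) = 12.8
  Q: 0 + 1(94.09) = 94.09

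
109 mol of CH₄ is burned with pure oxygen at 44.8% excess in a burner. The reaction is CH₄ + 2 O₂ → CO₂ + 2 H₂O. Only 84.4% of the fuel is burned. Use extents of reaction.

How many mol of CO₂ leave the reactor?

Stoichiometric O₂ = 2 × 109 = 218 mol; O₂ fed = 218 × 1.448 = 315.7 mol.
Fuel reacted = 0.844 × 109 → ξ = 92 mol.
Outlet (n = n₀ + ν ξ):
  CH₄: 109 − 1(92) = 17
  O₂: 315.7 − 2(92) = 131.7
  CO₂: 0 + 1(92) = 92
  H₂O: 0 + 2(92) = 184

92 mol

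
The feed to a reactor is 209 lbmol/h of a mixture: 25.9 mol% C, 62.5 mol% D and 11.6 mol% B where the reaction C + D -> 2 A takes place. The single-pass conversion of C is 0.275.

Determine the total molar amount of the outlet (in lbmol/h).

C reacted = 0.275 × 54.13 = 14.89 lbmol/h; ν_C = −1, so ξ = 14.89/1 = 14.89 lbmol/h.
Outlet amounts (n = n₀ + ν ξ):
  C: 54.13 − 1(14.89) = 39.24
  D: 130.6 − 1(14.89) = 115.7
  A: 0 + 2(14.89) = 29.77
  B: 24.24 (inert)
Total out = 39.24 + 115.7 + 29.77 + 24.24 = 209 lbmol/h.

209 lbmol/h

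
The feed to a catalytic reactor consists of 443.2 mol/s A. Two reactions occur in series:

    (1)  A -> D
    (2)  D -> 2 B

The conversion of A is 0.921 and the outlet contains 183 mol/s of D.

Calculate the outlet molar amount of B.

Conversion of A: A consumed = 1ξ₁ = 0.921 × 443.2 → ξ₁ = 408.2 mol/s.
D balance: n_D = 0 + 1ξ₁ − 1ξ₂ = 183 → ξ₂ = (1·408.2 − 183)/1 = 225.2 mol/s.
Outlet amounts (n = n₀ + Σ ν·ξ):
  A: 443.2 − 1(408.2) = 35.01
  D: 0 + 1(408.2) − 1(225.2) = 183
  B: 0 + 2(225.2) = 450.4

450 mol/s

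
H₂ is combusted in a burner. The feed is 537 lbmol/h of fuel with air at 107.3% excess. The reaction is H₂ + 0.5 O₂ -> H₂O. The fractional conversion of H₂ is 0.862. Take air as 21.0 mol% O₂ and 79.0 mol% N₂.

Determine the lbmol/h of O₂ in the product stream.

Stoichiometric O₂ = 0.5 × 537 = 268.5 lbmol/h; O₂ fed = 268.5 × 2.073 = 556.6 lbmol/h.
N₂ fed = 556.6 × 79/21 = 2094 lbmol/h.
Fuel reacted = 0.862 × 537 → ξ = 462.9 lbmol/h.
Outlet (n = n₀ + ν ξ):
  H₂: 537 − 1(462.9) = 74.11
  O₂: 556.6 − 0.5(462.9) = 325.2
  N₂: 2094 (inert)
  H₂O: 0 + 1(462.9) = 462.9

325 lbmol/h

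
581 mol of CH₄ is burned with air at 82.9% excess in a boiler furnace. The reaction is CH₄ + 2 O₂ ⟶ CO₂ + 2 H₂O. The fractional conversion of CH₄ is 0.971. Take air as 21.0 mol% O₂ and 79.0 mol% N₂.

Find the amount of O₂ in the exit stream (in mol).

Stoichiometric O₂ = 2 × 581 = 1162 mol; O₂ fed = 1162 × 1.829 = 2125 mol.
N₂ fed = 2125 × 79/21 = 7995 mol.
Fuel reacted = 0.971 × 581 → ξ = 564.2 mol.
Outlet (n = n₀ + ν ξ):
  CH₄: 581 − 1(564.2) = 16.85
  O₂: 2125 − 2(564.2) = 997
  N₂: 7995 (inert)
  CO₂: 0 + 1(564.2) = 564.2
  H₂O: 0 + 2(564.2) = 1128

997 mol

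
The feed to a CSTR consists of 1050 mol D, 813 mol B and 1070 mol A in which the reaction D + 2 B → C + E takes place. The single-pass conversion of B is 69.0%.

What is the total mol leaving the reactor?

B reacted = 0.69 × 813 = 561 mol; ν_B = −2, so ξ = 561/2 = 280.5 mol.
Outlet amounts (n = n₀ + ν ξ):
  D: 1050 − 1(280.5) = 769.5
  B: 813 − 2(280.5) = 252
  C: 0 + 1(280.5) = 280.5
  E: 0 + 1(280.5) = 280.5
  A: 1070 (inert)
Total out = 769.5 + 252 + 280.5 + 280.5 + 1070 = 2653 mol.

2650 mol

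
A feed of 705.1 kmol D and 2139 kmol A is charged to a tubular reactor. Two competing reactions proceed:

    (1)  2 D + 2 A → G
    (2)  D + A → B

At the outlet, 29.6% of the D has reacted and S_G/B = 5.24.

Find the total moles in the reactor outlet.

Conversion of D: D consumed = 0.296 × 705.1 = 208.7 kmol = 2ξ₁ + 1ξ₂.
Selectivity: 1ξ₁ / (1ξ₂) = 5.24 → ξ₁ = 5.24 ξ₂.
Substitute: (2·5.24 + 1) ξ₂ = 208.7 → ξ₂ = 18.18 kmol, ξ₁ = 95.26 kmol.
Outlet amounts (n = n₀ + Σ ν·ξ):
  D: 705.1 − 2(95.26) − 1(18.18) = 496.4
  A: 2139 − 2(95.26) − 1(18.18) = 1930
  G: 0 + 1(95.26) = 95.26
  B: 0 + 1(18.18) = 18.18
Total out = 496.4 + 1930 + 95.26 + 18.18 = 2540 kmol.

2540 kmol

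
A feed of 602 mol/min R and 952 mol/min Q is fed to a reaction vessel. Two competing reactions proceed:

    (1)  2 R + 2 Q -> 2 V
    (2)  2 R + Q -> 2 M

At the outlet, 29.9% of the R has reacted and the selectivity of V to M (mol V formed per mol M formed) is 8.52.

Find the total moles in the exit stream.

1380 mol/min

Conversion of R: R consumed = 0.299 × 602 = 180 mol/min = 2ξ₁ + 2ξ₂.
Selectivity: 2ξ₁ / (2ξ₂) = 8.52 → ξ₁ = 8.52 ξ₂.
Substitute: (2·8.52 + 2) ξ₂ = 180 → ξ₂ = 9.454 mol/min, ξ₁ = 80.55 mol/min.
Outlet amounts (n = n₀ + Σ ν·ξ):
  R: 602 − 2(80.55) − 2(9.454) = 422
  Q: 952 − 2(80.55) − 1(9.454) = 781.5
  V: 0 + 2(80.55) = 161.1
  M: 0 + 2(9.454) = 18.91
Total out = 422 + 781.5 + 161.1 + 18.91 = 1383 mol/min.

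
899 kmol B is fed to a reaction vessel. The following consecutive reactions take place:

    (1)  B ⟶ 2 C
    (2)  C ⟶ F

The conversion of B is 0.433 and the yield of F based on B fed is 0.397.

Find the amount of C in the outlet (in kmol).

422 kmol

Conversion of B: B consumed = 1ξ₁ = 0.433 × 899 → ξ₁ = 389.3 kmol.
Yield of F: 1ξ₂ / 899 = 0.397 → ξ₂ = 356.9 kmol.
Outlet amounts (n = n₀ + Σ ν·ξ):
  B: 899 − 1(389.3) = 509.7
  C: 0 + 2(389.3) − 1(356.9) = 421.6
  F: 0 + 1(356.9) = 356.9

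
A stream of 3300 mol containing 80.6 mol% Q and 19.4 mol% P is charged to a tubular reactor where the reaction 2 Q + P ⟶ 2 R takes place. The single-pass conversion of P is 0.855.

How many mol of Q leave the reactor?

1570 mol

P reacted = 0.855 × 640.2 = 547.4 mol; ν_P = −1, so ξ = 547.4/1 = 547.4 mol.
Outlet amounts (n = n₀ + ν ξ):
  Q: 2660 − 2(547.4) = 1565
  P: 640.2 − 1(547.4) = 92.83
  R: 0 + 2(547.4) = 1095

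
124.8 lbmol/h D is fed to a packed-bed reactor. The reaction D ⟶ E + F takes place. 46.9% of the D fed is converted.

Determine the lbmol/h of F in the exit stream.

58.5 lbmol/h

D reacted = 0.469 × 124.8 = 58.53 lbmol/h; ν_D = −1, so ξ = 58.53/1 = 58.53 lbmol/h.
Outlet amounts (n = n₀ + ν ξ):
  D: 124.8 − 1(58.53) = 66.27
  E: 0 + 1(58.53) = 58.53
  F: 0 + 1(58.53) = 58.53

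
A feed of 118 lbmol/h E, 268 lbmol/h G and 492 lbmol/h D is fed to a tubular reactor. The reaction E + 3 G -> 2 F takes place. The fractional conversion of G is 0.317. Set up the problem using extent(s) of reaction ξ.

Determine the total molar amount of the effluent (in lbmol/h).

G reacted = 0.317 × 268 = 84.96 lbmol/h; ν_G = −3, so ξ = 84.96/3 = 28.32 lbmol/h.
Outlet amounts (n = n₀ + ν ξ):
  E: 118 − 1(28.32) = 89.68
  G: 268 − 3(28.32) = 183
  F: 0 + 2(28.32) = 56.64
  D: 492 (inert)
Total out = 89.68 + 183 + 56.64 + 492 = 821.4 lbmol/h.

821 lbmol/h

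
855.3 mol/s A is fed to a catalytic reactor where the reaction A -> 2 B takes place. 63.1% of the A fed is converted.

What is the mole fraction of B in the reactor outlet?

A reacted = 0.631 × 855.3 = 539.7 mol/s; ν_A = −1, so ξ = 539.7/1 = 539.7 mol/s.
Outlet amounts (n = n₀ + ν ξ):
  A: 855.3 − 1(539.7) = 315.6
  B: 0 + 2(539.7) = 1079
Total out = 1395 mol/s; y_B = 1079 / 1395 = 0.7738.

0.774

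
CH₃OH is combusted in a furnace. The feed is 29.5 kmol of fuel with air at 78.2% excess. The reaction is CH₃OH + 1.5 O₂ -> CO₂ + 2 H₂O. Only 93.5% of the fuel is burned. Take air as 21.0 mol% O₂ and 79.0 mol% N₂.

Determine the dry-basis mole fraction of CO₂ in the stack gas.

0.0759

Stoichiometric O₂ = 1.5 × 29.5 = 44.25 kmol; O₂ fed = 44.25 × 1.782 = 78.85 kmol.
N₂ fed = 78.85 × 79/21 = 296.6 kmol.
Fuel reacted = 0.935 × 29.5 → ξ = 27.58 kmol.
Outlet (n = n₀ + ν ξ):
  CH₃OH: 29.5 − 1(27.58) = 1.917
  O₂: 78.85 − 1.5(27.58) = 37.48
  N₂: 296.6 (inert)
  CO₂: 0 + 1(27.58) = 27.58
  H₂O: 0 + 2(27.58) = 55.17
Dry total = 363.6 kmol; y_CO₂ (dry) = 27.58 / 363.6 = 0.07586.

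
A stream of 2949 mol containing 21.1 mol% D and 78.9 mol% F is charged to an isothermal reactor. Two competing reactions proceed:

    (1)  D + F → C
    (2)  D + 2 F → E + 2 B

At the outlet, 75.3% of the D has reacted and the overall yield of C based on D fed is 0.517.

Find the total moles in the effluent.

Yield of C: 1ξ₁ / 622.2 = 0.517 → ξ₁ = 321.7 mol.
Conversion of D: 1ξ₁ + 1ξ₂ = 0.753 × 622.2 = 468.5 → ξ₂ = 146.8 mol.
Outlet amounts (n = n₀ + Σ ν·ξ):
  D: 622.2 − 1(321.7) − 1(146.8) = 153.7
  F: 2327 − 1(321.7) − 2(146.8) = 1711
  C: 0 + 1(321.7) = 321.7
  E: 0 + 1(146.8) = 146.8
  B: 0 + 2(146.8) = 293.7
Total out = 153.7 + 1711 + 321.7 + 146.8 + 293.7 = 2627 mol.

2630 mol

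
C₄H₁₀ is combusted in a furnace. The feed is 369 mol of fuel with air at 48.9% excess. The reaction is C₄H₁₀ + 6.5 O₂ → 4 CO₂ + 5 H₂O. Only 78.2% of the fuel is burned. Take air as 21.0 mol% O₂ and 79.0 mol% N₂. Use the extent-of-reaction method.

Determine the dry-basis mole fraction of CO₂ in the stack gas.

Stoichiometric O₂ = 6.5 × 369 = 2398 mol; O₂ fed = 2398 × 1.489 = 3571 mol.
N₂ fed = 3571 × 79/21 = 13440 mol.
Fuel reacted = 0.782 × 369 → ξ = 288.6 mol.
Outlet (n = n₀ + ν ξ):
  C₄H₁₀: 369 − 1(288.6) = 80.44
  O₂: 3571 − 6.5(288.6) = 1696
  N₂: 13440 (inert)
  CO₂: 0 + 4(288.6) = 1154
  H₂O: 0 + 5(288.6) = 1443
Dry total = 16370 mol; y_CO₂ (dry) = 1154 / 16370 = 0.07053.

0.0705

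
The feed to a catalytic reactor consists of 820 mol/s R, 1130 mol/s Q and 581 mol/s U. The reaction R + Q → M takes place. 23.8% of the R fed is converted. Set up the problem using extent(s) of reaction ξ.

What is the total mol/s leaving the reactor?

R reacted = 0.238 × 820 = 195.2 mol/s; ν_R = −1, so ξ = 195.2/1 = 195.2 mol/s.
Outlet amounts (n = n₀ + ν ξ):
  R: 820 − 1(195.2) = 624.8
  Q: 1130 − 1(195.2) = 934.8
  M: 0 + 1(195.2) = 195.2
  U: 581 (inert)
Total out = 624.8 + 934.8 + 195.2 + 581 = 2336 mol/s.

2340 mol/s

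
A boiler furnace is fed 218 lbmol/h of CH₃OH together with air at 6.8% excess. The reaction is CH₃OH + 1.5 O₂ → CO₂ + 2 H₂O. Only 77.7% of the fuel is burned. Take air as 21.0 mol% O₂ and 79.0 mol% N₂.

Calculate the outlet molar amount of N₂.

1310 lbmol/h

Stoichiometric O₂ = 1.5 × 218 = 327 lbmol/h; O₂ fed = 327 × 1.068 = 349.2 lbmol/h.
N₂ fed = 349.2 × 79/21 = 1314 lbmol/h.
Fuel reacted = 0.777 × 218 → ξ = 169.4 lbmol/h.
Outlet (n = n₀ + ν ξ):
  CH₃OH: 218 − 1(169.4) = 48.61
  O₂: 349.2 − 1.5(169.4) = 95.16
  N₂: 1314 (inert)
  CO₂: 0 + 1(169.4) = 169.4
  H₂O: 0 + 2(169.4) = 338.8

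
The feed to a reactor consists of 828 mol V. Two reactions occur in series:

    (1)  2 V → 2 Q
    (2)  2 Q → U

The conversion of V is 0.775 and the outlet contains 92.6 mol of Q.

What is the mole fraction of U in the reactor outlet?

Conversion of V: V consumed = 2ξ₁ = 0.775 × 828 → ξ₁ = 320.9 mol.
Q balance: n_Q = 0 + 2ξ₁ − 2ξ₂ = 92.6 → ξ₂ = (2·320.9 − 92.6)/2 = 274.6 mol.
Outlet amounts (n = n₀ + Σ ν·ξ):
  V: 828 − 2(320.9) = 186.3
  Q: 0 + 2(320.9) − 2(274.6) = 92.6
  U: 0 + 1(274.6) = 274.6
Total out = 553.5 mol; y_U = 274.6 / 553.5 = 0.4961.

0.496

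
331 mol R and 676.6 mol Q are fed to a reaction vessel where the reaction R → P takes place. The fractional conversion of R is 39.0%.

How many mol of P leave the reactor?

129 mol

R reacted = 0.39 × 331 = 129.1 mol; ν_R = −1, so ξ = 129.1/1 = 129.1 mol.
Outlet amounts (n = n₀ + ν ξ):
  R: 331 − 1(129.1) = 201.9
  P: 0 + 1(129.1) = 129.1
  Q: 676.6 (inert)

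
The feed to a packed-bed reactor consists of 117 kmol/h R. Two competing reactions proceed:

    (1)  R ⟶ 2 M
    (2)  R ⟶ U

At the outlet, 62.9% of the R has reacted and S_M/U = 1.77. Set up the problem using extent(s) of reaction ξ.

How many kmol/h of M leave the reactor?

69.1 kmol/h

Conversion of R: R consumed = 0.629 × 117 = 73.59 kmol/h = 1ξ₁ + 1ξ₂.
Selectivity: 2ξ₁ / (1ξ₂) = 1.77 → ξ₁ = 0.885 ξ₂.
Substitute: (1·0.885 + 1) ξ₂ = 73.59 → ξ₂ = 39.04 kmol/h, ξ₁ = 34.55 kmol/h.
Outlet amounts (n = n₀ + Σ ν·ξ):
  R: 117 − 1(34.55) − 1(39.04) = 43.41
  M: 0 + 2(34.55) = 69.1
  U: 0 + 1(39.04) = 39.04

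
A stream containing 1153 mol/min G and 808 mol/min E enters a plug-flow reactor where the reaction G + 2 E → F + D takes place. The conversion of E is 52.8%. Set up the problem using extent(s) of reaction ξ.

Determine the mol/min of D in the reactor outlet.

213 mol/min

E reacted = 0.528 × 808 = 426.6 mol/min; ν_E = −2, so ξ = 426.6/2 = 213.3 mol/min.
Outlet amounts (n = n₀ + ν ξ):
  G: 1153 − 1(213.3) = 939.7
  E: 808 − 2(213.3) = 381.4
  F: 0 + 1(213.3) = 213.3
  D: 0 + 1(213.3) = 213.3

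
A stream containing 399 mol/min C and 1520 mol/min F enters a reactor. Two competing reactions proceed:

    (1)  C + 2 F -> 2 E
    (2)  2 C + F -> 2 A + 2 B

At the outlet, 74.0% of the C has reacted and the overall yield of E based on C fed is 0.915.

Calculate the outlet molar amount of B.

Yield of E: 2ξ₁ / 399 = 0.915 → ξ₁ = 182.5 mol/min.
Conversion of C: 1ξ₁ + 2ξ₂ = 0.74 × 399 = 295.3 → ξ₂ = 56.36 mol/min.
Outlet amounts (n = n₀ + Σ ν·ξ):
  C: 399 − 1(182.5) − 2(56.36) = 103.7
  F: 1520 − 2(182.5) − 1(56.36) = 1099
  E: 0 + 2(182.5) = 365.1
  A: 0 + 2(56.36) = 112.7
  B: 0 + 2(56.36) = 112.7

113 mol/min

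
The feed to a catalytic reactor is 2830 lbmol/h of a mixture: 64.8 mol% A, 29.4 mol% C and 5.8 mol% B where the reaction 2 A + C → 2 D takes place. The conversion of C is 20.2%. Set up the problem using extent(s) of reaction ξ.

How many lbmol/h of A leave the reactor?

C reacted = 0.202 × 832 = 168.1 lbmol/h; ν_C = −1, so ξ = 168.1/1 = 168.1 lbmol/h.
Outlet amounts (n = n₀ + ν ξ):
  A: 1834 − 2(168.1) = 1498
  C: 832 − 1(168.1) = 664
  D: 0 + 2(168.1) = 336.1
  B: 164.1 (inert)

1500 lbmol/h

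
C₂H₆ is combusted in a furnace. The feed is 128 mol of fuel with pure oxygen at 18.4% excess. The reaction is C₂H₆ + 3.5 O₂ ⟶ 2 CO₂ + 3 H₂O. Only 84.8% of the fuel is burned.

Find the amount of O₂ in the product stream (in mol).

151 mol

Stoichiometric O₂ = 3.5 × 128 = 448 mol; O₂ fed = 448 × 1.184 = 530.4 mol.
Fuel reacted = 0.848 × 128 → ξ = 108.5 mol.
Outlet (n = n₀ + ν ξ):
  C₂H₆: 128 − 1(108.5) = 19.46
  O₂: 530.4 − 3.5(108.5) = 150.5
  CO₂: 0 + 2(108.5) = 217.1
  H₂O: 0 + 3(108.5) = 325.6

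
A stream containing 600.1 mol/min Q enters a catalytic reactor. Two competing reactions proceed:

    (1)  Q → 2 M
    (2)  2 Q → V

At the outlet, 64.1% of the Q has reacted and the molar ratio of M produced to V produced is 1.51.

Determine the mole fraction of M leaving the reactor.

Conversion of Q: Q consumed = 0.641 × 600.1 = 384.7 mol/min = 1ξ₁ + 2ξ₂.
Selectivity: 2ξ₁ / (1ξ₂) = 1.51 → ξ₁ = 0.755 ξ₂.
Substitute: (1·0.755 + 2) ξ₂ = 384.7 → ξ₂ = 139.6 mol/min, ξ₁ = 105.4 mol/min.
Outlet amounts (n = n₀ + Σ ν·ξ):
  Q: 600.1 − 1(105.4) − 2(139.6) = 215.4
  M: 0 + 2(105.4) = 210.8
  V: 0 + 1(139.6) = 139.6
Total out = 565.9 mol/min; y_M = 210.8 / 565.9 = 0.3726.

0.373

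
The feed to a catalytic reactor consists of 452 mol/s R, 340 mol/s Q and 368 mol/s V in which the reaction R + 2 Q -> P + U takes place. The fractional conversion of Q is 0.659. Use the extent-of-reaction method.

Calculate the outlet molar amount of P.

Q reacted = 0.659 × 340 = 224.1 mol/s; ν_Q = −2, so ξ = 224.1/2 = 112 mol/s.
Outlet amounts (n = n₀ + ν ξ):
  R: 452 − 1(112) = 340
  Q: 340 − 2(112) = 115.9
  P: 0 + 1(112) = 112
  U: 0 + 1(112) = 112
  V: 368 (inert)

112 mol/s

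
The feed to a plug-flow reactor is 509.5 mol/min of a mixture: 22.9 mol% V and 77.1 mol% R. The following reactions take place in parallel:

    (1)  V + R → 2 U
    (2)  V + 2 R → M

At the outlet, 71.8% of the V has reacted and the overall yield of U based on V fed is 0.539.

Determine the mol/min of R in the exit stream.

257 mol/min

Yield of U: 2ξ₁ / 116.7 = 0.539 → ξ₁ = 31.44 mol/min.
Conversion of V: 1ξ₁ + 1ξ₂ = 0.718 × 116.7 = 83.77 → ξ₂ = 52.33 mol/min.
Outlet amounts (n = n₀ + Σ ν·ξ):
  V: 116.7 − 1(31.44) − 1(52.33) = 32.9
  R: 392.8 − 1(31.44) − 2(52.33) = 256.7
  U: 0 + 2(31.44) = 62.89
  M: 0 + 1(52.33) = 52.33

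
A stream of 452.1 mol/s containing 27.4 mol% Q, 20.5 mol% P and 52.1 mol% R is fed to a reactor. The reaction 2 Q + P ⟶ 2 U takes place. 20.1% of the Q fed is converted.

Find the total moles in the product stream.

440 mol/s

Q reacted = 0.201 × 123.9 = 24.9 mol/s; ν_Q = −2, so ξ = 24.9/2 = 12.45 mol/s.
Outlet amounts (n = n₀ + ν ξ):
  Q: 123.9 − 2(12.45) = 98.98
  P: 92.68 − 1(12.45) = 80.23
  U: 0 + 2(12.45) = 24.9
  R: 235.5 (inert)
Total out = 98.98 + 80.23 + 24.9 + 235.5 = 439.7 mol/s.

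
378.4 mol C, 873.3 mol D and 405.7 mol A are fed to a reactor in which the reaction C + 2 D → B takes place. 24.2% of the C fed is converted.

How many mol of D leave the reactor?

C reacted = 0.242 × 378.4 = 91.57 mol; ν_C = −1, so ξ = 91.57/1 = 91.57 mol.
Outlet amounts (n = n₀ + ν ξ):
  C: 378.4 − 1(91.57) = 286.8
  D: 873.3 − 2(91.57) = 690.2
  B: 0 + 1(91.57) = 91.57
  A: 405.7 (inert)

690 mol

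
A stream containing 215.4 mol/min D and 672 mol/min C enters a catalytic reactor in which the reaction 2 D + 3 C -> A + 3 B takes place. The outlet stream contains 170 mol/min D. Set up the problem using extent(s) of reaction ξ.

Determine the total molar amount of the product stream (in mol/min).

For D: n = n₀ − 2ξ → 170 = 215.4 − 2ξ, giving ξ = 22.7 mol/min.
Outlet amounts (n = n₀ + ν ξ):
  D: 215.4 − 2(22.7) = 170
  C: 672 − 3(22.7) = 603.9
  A: 0 + 1(22.7) = 22.7
  B: 0 + 3(22.7) = 68.1
Total out = 170 + 603.9 + 22.7 + 68.1 = 864.7 mol/min.

865 mol/min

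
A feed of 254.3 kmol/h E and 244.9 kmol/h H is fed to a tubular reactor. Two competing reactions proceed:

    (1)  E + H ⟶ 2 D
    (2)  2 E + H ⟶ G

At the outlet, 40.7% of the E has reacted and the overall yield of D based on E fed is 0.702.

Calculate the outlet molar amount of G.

7.12 kmol/h

Yield of D: 2ξ₁ / 254.3 = 0.702 → ξ₁ = 89.26 kmol/h.
Conversion of E: 1ξ₁ + 2ξ₂ = 0.407 × 254.3 = 103.5 → ξ₂ = 7.12 kmol/h.
Outlet amounts (n = n₀ + Σ ν·ξ):
  E: 254.3 − 1(89.26) − 2(7.12) = 150.8
  H: 244.9 − 1(89.26) − 1(7.12) = 148.5
  D: 0 + 2(89.26) = 178.5
  G: 0 + 1(7.12) = 7.12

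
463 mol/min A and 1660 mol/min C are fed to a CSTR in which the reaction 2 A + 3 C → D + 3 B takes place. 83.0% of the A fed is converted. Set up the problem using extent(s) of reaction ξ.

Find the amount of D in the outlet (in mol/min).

192 mol/min

A reacted = 0.83 × 463 = 384.3 mol/min; ν_A = −2, so ξ = 384.3/2 = 192.1 mol/min.
Outlet amounts (n = n₀ + ν ξ):
  A: 463 − 2(192.1) = 78.71
  C: 1660 − 3(192.1) = 1084
  D: 0 + 1(192.1) = 192.1
  B: 0 + 3(192.1) = 576.4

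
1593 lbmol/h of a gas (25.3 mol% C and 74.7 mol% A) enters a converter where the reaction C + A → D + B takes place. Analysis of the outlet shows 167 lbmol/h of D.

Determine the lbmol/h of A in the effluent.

1020 lbmol/h

For D: n = n₀ + 1ξ → 167 = 0 + 1ξ, giving ξ = 167 lbmol/h.
Outlet amounts (n = n₀ + ν ξ):
  C: 403 − 1(167) = 236
  A: 1190 − 1(167) = 1023
  D: 0 + 1(167) = 167
  B: 0 + 1(167) = 167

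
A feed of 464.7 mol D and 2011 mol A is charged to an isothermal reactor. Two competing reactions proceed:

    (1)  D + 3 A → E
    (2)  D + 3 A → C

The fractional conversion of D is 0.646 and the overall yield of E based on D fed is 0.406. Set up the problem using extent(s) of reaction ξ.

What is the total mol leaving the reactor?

1580 mol

Yield of E: 1ξ₁ / 464.7 = 0.406 → ξ₁ = 188.7 mol.
Conversion of D: 1ξ₁ + 1ξ₂ = 0.646 × 464.7 = 300.2 → ξ₂ = 111.5 mol.
Outlet amounts (n = n₀ + Σ ν·ξ):
  D: 464.7 − 1(188.7) − 1(111.5) = 164.5
  A: 2011 − 3(188.7) − 3(111.5) = 1110
  E: 0 + 1(188.7) = 188.7
  C: 0 + 1(111.5) = 111.5
Total out = 164.5 + 1110 + 188.7 + 111.5 = 1575 mol.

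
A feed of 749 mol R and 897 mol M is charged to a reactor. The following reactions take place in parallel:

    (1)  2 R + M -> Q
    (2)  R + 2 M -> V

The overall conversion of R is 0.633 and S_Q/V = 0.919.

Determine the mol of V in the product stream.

Conversion of R: R consumed = 0.633 × 749 = 474.1 mol = 2ξ₁ + 1ξ₂.
Selectivity: 1ξ₁ / (1ξ₂) = 0.919 → ξ₁ = 0.919 ξ₂.
Substitute: (2·0.919 + 1) ξ₂ = 474.1 → ξ₂ = 167.1 mol, ξ₁ = 153.5 mol.
Outlet amounts (n = n₀ + Σ ν·ξ):
  R: 749 − 2(153.5) − 1(167.1) = 274.9
  M: 897 − 1(153.5) − 2(167.1) = 409.4
  Q: 0 + 1(153.5) = 153.5
  V: 0 + 1(167.1) = 167.1

167 mol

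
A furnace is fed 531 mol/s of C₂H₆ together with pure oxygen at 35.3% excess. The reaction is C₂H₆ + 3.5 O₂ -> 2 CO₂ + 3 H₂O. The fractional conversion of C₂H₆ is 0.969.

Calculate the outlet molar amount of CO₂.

1030 mol/s

Stoichiometric O₂ = 3.5 × 531 = 1858 mol/s; O₂ fed = 1858 × 1.353 = 2515 mol/s.
Fuel reacted = 0.969 × 531 → ξ = 514.5 mol/s.
Outlet (n = n₀ + ν ξ):
  C₂H₆: 531 − 1(514.5) = 16.46
  O₂: 2515 − 3.5(514.5) = 713.7
  CO₂: 0 + 2(514.5) = 1029
  H₂O: 0 + 3(514.5) = 1544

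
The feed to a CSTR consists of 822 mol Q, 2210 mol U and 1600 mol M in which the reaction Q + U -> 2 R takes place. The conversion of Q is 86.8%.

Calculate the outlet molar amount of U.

1500 mol

Q reacted = 0.868 × 822 = 713.5 mol; ν_Q = −1, so ξ = 713.5/1 = 713.5 mol.
Outlet amounts (n = n₀ + ν ξ):
  Q: 822 − 1(713.5) = 108.5
  U: 2210 − 1(713.5) = 1497
  R: 0 + 2(713.5) = 1427
  M: 1600 (inert)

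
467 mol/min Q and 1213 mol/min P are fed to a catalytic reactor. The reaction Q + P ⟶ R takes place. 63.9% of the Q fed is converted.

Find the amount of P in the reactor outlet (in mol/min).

915 mol/min

Q reacted = 0.639 × 467 = 298.4 mol/min; ν_Q = −1, so ξ = 298.4/1 = 298.4 mol/min.
Outlet amounts (n = n₀ + ν ξ):
  Q: 467 − 1(298.4) = 168.6
  P: 1213 − 1(298.4) = 914.6
  R: 0 + 1(298.4) = 298.4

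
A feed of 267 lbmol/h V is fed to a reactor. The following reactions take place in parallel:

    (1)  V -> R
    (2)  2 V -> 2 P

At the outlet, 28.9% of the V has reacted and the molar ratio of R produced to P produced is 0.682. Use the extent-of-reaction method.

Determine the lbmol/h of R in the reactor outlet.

31.3 lbmol/h

Conversion of V: V consumed = 0.289 × 267 = 77.16 lbmol/h = 1ξ₁ + 2ξ₂.
Selectivity: 1ξ₁ / (2ξ₂) = 0.682 → ξ₁ = 1.364 ξ₂.
Substitute: (1·1.364 + 2) ξ₂ = 77.16 → ξ₂ = 22.94 lbmol/h, ξ₁ = 31.29 lbmol/h.
Outlet amounts (n = n₀ + Σ ν·ξ):
  V: 267 − 1(31.29) − 2(22.94) = 189.8
  R: 0 + 1(31.29) = 31.29
  P: 0 + 2(22.94) = 45.88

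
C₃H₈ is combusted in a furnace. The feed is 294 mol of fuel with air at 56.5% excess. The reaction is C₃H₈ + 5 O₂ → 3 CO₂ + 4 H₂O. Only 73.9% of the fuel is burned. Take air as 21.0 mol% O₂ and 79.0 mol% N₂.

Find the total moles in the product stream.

Stoichiometric O₂ = 5 × 294 = 1470 mol; O₂ fed = 1470 × 1.565 = 2301 mol.
N₂ fed = 2301 × 79/21 = 8654 mol.
Fuel reacted = 0.739 × 294 → ξ = 217.3 mol.
Outlet (n = n₀ + ν ξ):
  C₃H₈: 294 − 1(217.3) = 76.73
  O₂: 2301 − 5(217.3) = 1214
  N₂: 8654 (inert)
  CO₂: 0 + 3(217.3) = 651.8
  H₂O: 0 + 4(217.3) = 869.1
Total out = 76.73 + 1214 + 8654 + 651.8 + 869.1 = 11470 mol.

11500 mol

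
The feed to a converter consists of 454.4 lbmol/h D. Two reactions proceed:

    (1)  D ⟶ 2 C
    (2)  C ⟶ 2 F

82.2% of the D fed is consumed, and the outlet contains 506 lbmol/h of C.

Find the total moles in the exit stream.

Conversion of D: D consumed = 1ξ₁ = 0.822 × 454.4 → ξ₁ = 373.5 lbmol/h.
C balance: n_C = 0 + 2ξ₁ − 1ξ₂ = 506 → ξ₂ = (2·373.5 − 506)/1 = 241 lbmol/h.
Outlet amounts (n = n₀ + Σ ν·ξ):
  D: 454.4 − 1(373.5) = 80.88
  C: 0 + 2(373.5) − 1(241) = 506
  F: 0 + 2(241) = 482.1
Total out = 80.88 + 506 + 482.1 = 1069 lbmol/h.

1070 lbmol/h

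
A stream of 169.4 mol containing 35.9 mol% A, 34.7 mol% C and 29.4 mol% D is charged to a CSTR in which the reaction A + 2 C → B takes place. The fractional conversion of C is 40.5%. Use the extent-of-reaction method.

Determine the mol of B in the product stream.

11.9 mol

C reacted = 0.405 × 58.78 = 23.81 mol; ν_C = −2, so ξ = 23.81/2 = 11.9 mol.
Outlet amounts (n = n₀ + ν ξ):
  A: 60.81 − 1(11.9) = 48.91
  C: 58.78 − 2(11.9) = 34.98
  B: 0 + 1(11.9) = 11.9
  D: 49.8 (inert)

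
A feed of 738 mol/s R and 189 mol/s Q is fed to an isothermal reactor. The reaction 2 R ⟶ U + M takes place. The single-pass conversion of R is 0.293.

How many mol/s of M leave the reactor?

108 mol/s

R reacted = 0.293 × 738 = 216.2 mol/s; ν_R = −2, so ξ = 216.2/2 = 108.1 mol/s.
Outlet amounts (n = n₀ + ν ξ):
  R: 738 − 2(108.1) = 521.8
  U: 0 + 1(108.1) = 108.1
  M: 0 + 1(108.1) = 108.1
  Q: 189 (inert)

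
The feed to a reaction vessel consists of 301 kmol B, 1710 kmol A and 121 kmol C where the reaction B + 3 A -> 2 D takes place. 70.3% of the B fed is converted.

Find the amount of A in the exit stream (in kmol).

1080 kmol

B reacted = 0.703 × 301 = 211.6 kmol; ν_B = −1, so ξ = 211.6/1 = 211.6 kmol.
Outlet amounts (n = n₀ + ν ξ):
  B: 301 − 1(211.6) = 89.4
  A: 1710 − 3(211.6) = 1075
  D: 0 + 2(211.6) = 423.2
  C: 121 (inert)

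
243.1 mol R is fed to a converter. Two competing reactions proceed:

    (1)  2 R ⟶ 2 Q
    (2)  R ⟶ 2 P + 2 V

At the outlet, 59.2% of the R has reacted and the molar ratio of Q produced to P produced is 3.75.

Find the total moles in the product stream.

Conversion of R: R consumed = 0.592 × 243.1 = 143.9 mol = 2ξ₁ + 1ξ₂.
Selectivity: 2ξ₁ / (2ξ₂) = 3.75 → ξ₁ = 3.75 ξ₂.
Substitute: (2·3.75 + 1) ξ₂ = 143.9 → ξ₂ = 16.93 mol, ξ₁ = 63.49 mol.
Outlet amounts (n = n₀ + Σ ν·ξ):
  R: 243.1 − 2(63.49) − 1(16.93) = 99.18
  Q: 0 + 2(63.49) = 127
  P: 0 + 2(16.93) = 33.86
  V: 0 + 2(16.93) = 33.86
Total out = 99.18 + 127 + 33.86 + 33.86 = 293.9 mol.

294 mol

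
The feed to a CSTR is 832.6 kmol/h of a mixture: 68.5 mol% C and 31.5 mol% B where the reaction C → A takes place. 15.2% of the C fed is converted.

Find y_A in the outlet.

C reacted = 0.152 × 570.3 = 86.69 kmol/h; ν_C = −1, so ξ = 86.69/1 = 86.69 kmol/h.
Outlet amounts (n = n₀ + ν ξ):
  C: 570.3 − 1(86.69) = 483.6
  A: 0 + 1(86.69) = 86.69
  B: 262.3 (inert)
Total out = 832.6 kmol/h; y_A = 86.69 / 832.6 = 0.1041.

0.104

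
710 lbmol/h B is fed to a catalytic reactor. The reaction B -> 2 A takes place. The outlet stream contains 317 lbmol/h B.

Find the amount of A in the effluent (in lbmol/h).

786 lbmol/h

For B: n = n₀ − 1ξ → 317 = 710 − 1ξ, giving ξ = 393 lbmol/h.
Outlet amounts (n = n₀ + ν ξ):
  B: 710 − 1(393) = 317
  A: 0 + 2(393) = 786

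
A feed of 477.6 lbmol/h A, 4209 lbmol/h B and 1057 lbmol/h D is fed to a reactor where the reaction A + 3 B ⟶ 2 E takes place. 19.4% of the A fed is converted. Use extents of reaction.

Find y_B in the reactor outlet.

0.707

A reacted = 0.194 × 477.6 = 92.65 lbmol/h; ν_A = −1, so ξ = 92.65/1 = 92.65 lbmol/h.
Outlet amounts (n = n₀ + ν ξ):
  A: 477.6 − 1(92.65) = 384.9
  B: 4209 − 3(92.65) = 3931
  E: 0 + 2(92.65) = 185.3
  D: 1057 (inert)
Total out = 5558 lbmol/h; y_B = 3931 / 5558 = 0.7072.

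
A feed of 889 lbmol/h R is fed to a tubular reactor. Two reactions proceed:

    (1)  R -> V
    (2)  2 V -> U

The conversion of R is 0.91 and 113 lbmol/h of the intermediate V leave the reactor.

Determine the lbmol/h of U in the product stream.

Conversion of R: R consumed = 1ξ₁ = 0.91 × 889 → ξ₁ = 809 lbmol/h.
V balance: n_V = 0 + 1ξ₁ − 2ξ₂ = 113 → ξ₂ = (1·809 − 113)/2 = 348 lbmol/h.
Outlet amounts (n = n₀ + Σ ν·ξ):
  R: 889 − 1(809) = 80.01
  V: 0 + 1(809) − 2(348) = 113
  U: 0 + 1(348) = 348

348 lbmol/h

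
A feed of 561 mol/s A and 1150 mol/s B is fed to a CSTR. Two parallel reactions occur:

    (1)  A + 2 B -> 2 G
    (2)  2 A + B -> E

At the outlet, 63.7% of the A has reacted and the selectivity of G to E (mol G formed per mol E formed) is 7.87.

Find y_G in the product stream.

Conversion of A: A consumed = 0.637 × 561 = 357.4 mol/s = 1ξ₁ + 2ξ₂.
Selectivity: 2ξ₁ / (1ξ₂) = 7.87 → ξ₁ = 3.935 ξ₂.
Substitute: (1·3.935 + 2) ξ₂ = 357.4 → ξ₂ = 60.21 mol/s, ξ₁ = 236.9 mol/s.
Outlet amounts (n = n₀ + Σ ν·ξ):
  A: 561 − 1(236.9) − 2(60.21) = 203.6
  B: 1150 − 2(236.9) − 1(60.21) = 615.9
  G: 0 + 2(236.9) = 473.9
  E: 0 + 1(60.21) = 60.21
Total out = 1354 mol/s; y_G = 473.9 / 1354 = 0.3501.

0.35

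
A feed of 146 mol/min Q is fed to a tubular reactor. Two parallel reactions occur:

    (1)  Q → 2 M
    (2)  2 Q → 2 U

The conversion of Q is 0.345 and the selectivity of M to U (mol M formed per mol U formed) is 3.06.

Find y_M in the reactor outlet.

0.345

Conversion of Q: Q consumed = 0.345 × 146 = 50.37 mol/min = 1ξ₁ + 2ξ₂.
Selectivity: 2ξ₁ / (2ξ₂) = 3.06 → ξ₁ = 3.06 ξ₂.
Substitute: (1·3.06 + 2) ξ₂ = 50.37 → ξ₂ = 9.955 mol/min, ξ₁ = 30.46 mol/min.
Outlet amounts (n = n₀ + Σ ν·ξ):
  Q: 146 − 1(30.46) − 2(9.955) = 95.63
  M: 0 + 2(30.46) = 60.92
  U: 0 + 2(9.955) = 19.91
Total out = 176.5 mol/min; y_M = 60.92 / 176.5 = 0.3452.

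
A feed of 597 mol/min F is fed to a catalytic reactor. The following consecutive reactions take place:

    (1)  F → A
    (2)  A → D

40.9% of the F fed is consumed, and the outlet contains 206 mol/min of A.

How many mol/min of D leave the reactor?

Conversion of F: F consumed = 1ξ₁ = 0.409 × 597 → ξ₁ = 244.2 mol/min.
A balance: n_A = 0 + 1ξ₁ − 1ξ₂ = 206 → ξ₂ = (1·244.2 − 206)/1 = 38.17 mol/min.
Outlet amounts (n = n₀ + Σ ν·ξ):
  F: 597 − 1(244.2) = 352.8
  A: 0 + 1(244.2) − 1(38.17) = 206
  D: 0 + 1(38.17) = 38.17

38.2 mol/min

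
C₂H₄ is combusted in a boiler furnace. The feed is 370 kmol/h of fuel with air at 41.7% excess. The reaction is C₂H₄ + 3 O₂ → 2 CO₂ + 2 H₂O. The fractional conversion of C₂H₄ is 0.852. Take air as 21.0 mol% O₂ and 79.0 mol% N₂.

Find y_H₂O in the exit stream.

0.0802

Stoichiometric O₂ = 3 × 370 = 1110 kmol/h; O₂ fed = 1110 × 1.417 = 1573 kmol/h.
N₂ fed = 1573 × 79/21 = 5917 kmol/h.
Fuel reacted = 0.852 × 370 → ξ = 315.2 kmol/h.
Outlet (n = n₀ + ν ξ):
  C₂H₄: 370 − 1(315.2) = 54.76
  O₂: 1573 − 3(315.2) = 627.2
  N₂: 5917 (inert)
  CO₂: 0 + 2(315.2) = 630.5
  H₂O: 0 + 2(315.2) = 630.5
Total out = 7860 kmol/h; y_H₂O = 630.5 / 7860 = 0.08022.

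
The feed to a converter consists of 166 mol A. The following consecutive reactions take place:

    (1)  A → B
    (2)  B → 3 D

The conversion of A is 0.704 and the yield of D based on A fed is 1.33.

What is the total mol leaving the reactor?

313 mol

Conversion of A: A consumed = 1ξ₁ = 0.704 × 166 → ξ₁ = 116.9 mol.
Yield of D: 3ξ₂ / 166 = 1.33 → ξ₂ = 73.59 mol.
Outlet amounts (n = n₀ + Σ ν·ξ):
  A: 166 − 1(116.9) = 49.14
  B: 0 + 1(116.9) − 1(73.59) = 43.27
  D: 0 + 3(73.59) = 220.8
Total out = 49.14 + 43.27 + 220.8 = 313.2 mol.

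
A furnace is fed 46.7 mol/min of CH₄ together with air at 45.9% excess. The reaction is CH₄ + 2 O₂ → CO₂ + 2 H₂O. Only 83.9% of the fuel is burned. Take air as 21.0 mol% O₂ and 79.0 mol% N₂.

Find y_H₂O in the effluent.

Stoichiometric O₂ = 2 × 46.7 = 93.4 mol/min; O₂ fed = 93.4 × 1.459 = 136.3 mol/min.
N₂ fed = 136.3 × 79/21 = 512.6 mol/min.
Fuel reacted = 0.839 × 46.7 → ξ = 39.18 mol/min.
Outlet (n = n₀ + ν ξ):
  CH₄: 46.7 − 1(39.18) = 7.519
  O₂: 136.3 − 2(39.18) = 57.91
  N₂: 512.6 (inert)
  CO₂: 0 + 1(39.18) = 39.18
  H₂O: 0 + 2(39.18) = 78.36
Total out = 695.6 mol/min; y_H₂O = 78.36 / 695.6 = 0.1127.

0.113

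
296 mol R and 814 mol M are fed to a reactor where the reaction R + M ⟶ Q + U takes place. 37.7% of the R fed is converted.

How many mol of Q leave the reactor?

112 mol

R reacted = 0.377 × 296 = 111.6 mol; ν_R = −1, so ξ = 111.6/1 = 111.6 mol.
Outlet amounts (n = n₀ + ν ξ):
  R: 296 − 1(111.6) = 184.4
  M: 814 − 1(111.6) = 702.4
  Q: 0 + 1(111.6) = 111.6
  U: 0 + 1(111.6) = 111.6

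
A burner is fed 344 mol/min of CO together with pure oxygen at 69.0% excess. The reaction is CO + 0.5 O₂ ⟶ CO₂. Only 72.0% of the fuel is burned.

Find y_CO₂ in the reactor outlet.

0.485

Stoichiometric O₂ = 0.5 × 344 = 172 mol/min; O₂ fed = 172 × 1.690 = 290.7 mol/min.
Fuel reacted = 0.72 × 344 → ξ = 247.7 mol/min.
Outlet (n = n₀ + ν ξ):
  CO: 344 − 1(247.7) = 96.32
  O₂: 290.7 − 0.5(247.7) = 166.8
  CO₂: 0 + 1(247.7) = 247.7
Total out = 510.8 mol/min; y_CO₂ = 247.7 / 510.8 = 0.4848.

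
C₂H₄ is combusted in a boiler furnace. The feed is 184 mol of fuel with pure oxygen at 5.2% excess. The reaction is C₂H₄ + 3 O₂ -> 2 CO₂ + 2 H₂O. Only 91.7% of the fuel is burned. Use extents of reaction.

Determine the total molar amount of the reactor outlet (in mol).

765 mol

Stoichiometric O₂ = 3 × 184 = 552 mol; O₂ fed = 552 × 1.052 = 580.7 mol.
Fuel reacted = 0.917 × 184 → ξ = 168.7 mol.
Outlet (n = n₀ + ν ξ):
  C₂H₄: 184 − 1(168.7) = 15.27
  O₂: 580.7 − 3(168.7) = 74.52
  CO₂: 0 + 2(168.7) = 337.5
  H₂O: 0 + 2(168.7) = 337.5
Total out = 15.27 + 74.52 + 337.5 + 337.5 = 764.7 mol.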